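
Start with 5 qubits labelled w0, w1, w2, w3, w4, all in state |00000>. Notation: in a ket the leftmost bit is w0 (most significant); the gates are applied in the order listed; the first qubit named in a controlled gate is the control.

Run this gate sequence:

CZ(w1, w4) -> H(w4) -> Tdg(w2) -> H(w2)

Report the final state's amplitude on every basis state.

The resulting statevector has amplitude 1/2 on |00000>, 1/2 on |00001>, 1/2 on |00100>, 1/2 on |00101>, and 0 on every other basis state.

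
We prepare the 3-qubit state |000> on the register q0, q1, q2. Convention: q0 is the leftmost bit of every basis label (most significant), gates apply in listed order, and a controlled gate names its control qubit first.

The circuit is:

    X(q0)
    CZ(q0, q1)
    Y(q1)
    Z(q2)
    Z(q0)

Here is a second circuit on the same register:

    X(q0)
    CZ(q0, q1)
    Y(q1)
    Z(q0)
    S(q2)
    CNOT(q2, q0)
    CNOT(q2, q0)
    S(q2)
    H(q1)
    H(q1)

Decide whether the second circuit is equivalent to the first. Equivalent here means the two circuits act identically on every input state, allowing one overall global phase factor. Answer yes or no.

Yes — the two circuits implement the same unitary up to a global phase.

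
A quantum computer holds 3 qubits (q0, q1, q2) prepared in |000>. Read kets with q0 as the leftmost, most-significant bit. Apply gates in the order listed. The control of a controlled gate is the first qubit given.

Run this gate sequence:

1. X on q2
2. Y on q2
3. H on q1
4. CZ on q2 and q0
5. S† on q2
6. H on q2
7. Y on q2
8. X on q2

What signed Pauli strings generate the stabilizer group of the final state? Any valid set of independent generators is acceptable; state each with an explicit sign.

The final state is stabilized by the group generated by +IXI, -IIX, +ZII; other independent generating sets are equally valid.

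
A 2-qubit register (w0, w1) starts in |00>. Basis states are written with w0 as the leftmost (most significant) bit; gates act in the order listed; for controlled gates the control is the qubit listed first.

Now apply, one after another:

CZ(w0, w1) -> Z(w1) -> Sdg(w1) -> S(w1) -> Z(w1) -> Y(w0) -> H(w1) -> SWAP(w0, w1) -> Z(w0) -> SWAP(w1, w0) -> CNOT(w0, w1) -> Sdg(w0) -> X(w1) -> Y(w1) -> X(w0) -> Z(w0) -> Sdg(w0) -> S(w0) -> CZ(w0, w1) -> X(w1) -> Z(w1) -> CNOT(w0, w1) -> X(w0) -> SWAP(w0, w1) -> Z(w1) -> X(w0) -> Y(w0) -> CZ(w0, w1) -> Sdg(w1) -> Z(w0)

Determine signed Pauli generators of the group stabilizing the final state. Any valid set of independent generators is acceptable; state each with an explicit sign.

The final state is stabilized by the group generated by +XI, -IZ; other independent generating sets are equally valid. Key observation: gates 2-5 undo each other exactly, leaving only the rest of the circuit to track.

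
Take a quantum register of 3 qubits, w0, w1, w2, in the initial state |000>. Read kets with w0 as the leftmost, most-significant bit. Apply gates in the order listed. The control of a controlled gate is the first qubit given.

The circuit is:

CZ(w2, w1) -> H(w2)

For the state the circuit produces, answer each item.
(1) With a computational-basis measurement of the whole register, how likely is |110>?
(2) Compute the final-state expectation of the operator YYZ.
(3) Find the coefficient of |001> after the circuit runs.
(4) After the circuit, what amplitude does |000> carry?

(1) A full measurement returns |110> with probability 0.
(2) The observable YYZ averages to 0.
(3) |001> carries amplitude sqrt(2)/2 in the final state.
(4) The final state's coefficient on |000> equals sqrt(2)/2.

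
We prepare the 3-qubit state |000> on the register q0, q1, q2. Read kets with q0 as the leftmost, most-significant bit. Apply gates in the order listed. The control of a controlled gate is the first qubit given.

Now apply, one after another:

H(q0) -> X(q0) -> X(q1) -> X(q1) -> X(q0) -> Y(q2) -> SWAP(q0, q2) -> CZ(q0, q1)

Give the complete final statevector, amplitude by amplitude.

After the circuit, the state carries amplitude sqrt(2)*I/2 on |100>, sqrt(2)*I/2 on |101>, and 0 on every other basis state.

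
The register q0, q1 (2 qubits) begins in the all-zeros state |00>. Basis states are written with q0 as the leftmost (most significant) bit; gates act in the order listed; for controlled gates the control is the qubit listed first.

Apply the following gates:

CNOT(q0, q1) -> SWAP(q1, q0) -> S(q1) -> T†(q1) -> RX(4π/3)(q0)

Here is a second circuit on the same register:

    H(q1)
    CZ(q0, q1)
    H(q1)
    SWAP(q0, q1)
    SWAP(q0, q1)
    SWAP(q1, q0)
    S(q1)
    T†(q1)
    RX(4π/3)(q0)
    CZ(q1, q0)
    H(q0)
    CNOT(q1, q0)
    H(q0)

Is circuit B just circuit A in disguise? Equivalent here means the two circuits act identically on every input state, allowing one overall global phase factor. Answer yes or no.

Yes, they are equivalent — the unitaries differ by at most a global phase.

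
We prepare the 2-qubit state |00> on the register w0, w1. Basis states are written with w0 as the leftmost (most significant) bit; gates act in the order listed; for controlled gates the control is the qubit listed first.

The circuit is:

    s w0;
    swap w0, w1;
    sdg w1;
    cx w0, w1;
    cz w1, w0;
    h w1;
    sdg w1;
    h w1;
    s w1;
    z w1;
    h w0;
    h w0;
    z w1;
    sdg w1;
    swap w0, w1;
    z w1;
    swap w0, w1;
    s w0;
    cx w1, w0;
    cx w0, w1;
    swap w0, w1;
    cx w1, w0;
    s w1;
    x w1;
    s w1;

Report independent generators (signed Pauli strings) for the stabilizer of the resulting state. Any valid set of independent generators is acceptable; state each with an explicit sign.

One valid set of independent stabilizer generators is -XY, -ZZ (any independent generating set of the same group is equally correct).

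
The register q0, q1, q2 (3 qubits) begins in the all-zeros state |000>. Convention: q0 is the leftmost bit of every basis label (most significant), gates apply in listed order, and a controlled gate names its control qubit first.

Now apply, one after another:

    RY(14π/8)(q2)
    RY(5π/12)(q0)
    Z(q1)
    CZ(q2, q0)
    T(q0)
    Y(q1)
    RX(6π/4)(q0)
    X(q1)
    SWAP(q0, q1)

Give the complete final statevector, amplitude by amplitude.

The resulting statevector has amplitude -sqrt(6)*exp(I*pi/4)/8 - sqrt(3)*exp(I*pi/4)/8 + exp(I*pi/4)/8 + I/8 + sqrt(2)*I/8 + sqrt(3)*I/8 on |000>, -sqrt(6)*I/8 - sqrt(3)*exp(I*pi/4)/8 - I/8 - exp(I*pi/4)/8 + sqrt(2)*exp(I*pi/4)/8 + sqrt(3)*I/8 on |001>, -sqrt(3)/8 - sqrt(2)/8 - 1/8 - exp(3*I*pi/4)/8 + sqrt(3)*exp(3*I*pi/4)/8 + sqrt(6)*exp(3*I*pi/4)/8 on |010>, -sqrt(3)/8 + 1/8 + sqrt(6)/8 - sqrt(2)*exp(3*I*pi/4)/8 + exp(3*I*pi/4)/8 + sqrt(3)*exp(3*I*pi/4)/8 on |011>, 0 on |100>, 0 on |101>, 0 on |110>, 0 on |111>.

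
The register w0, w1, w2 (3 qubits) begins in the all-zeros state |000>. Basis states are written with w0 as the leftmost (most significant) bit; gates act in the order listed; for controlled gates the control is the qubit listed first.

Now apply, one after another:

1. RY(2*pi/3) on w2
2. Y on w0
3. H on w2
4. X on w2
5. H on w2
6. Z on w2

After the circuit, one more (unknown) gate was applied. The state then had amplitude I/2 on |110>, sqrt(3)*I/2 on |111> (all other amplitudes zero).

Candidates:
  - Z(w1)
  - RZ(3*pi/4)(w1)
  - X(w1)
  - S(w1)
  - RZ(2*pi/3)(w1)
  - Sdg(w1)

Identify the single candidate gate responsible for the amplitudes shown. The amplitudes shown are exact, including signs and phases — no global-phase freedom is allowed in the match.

It was X(w1) that produced the state shown. Key observation: the block from step 3 through step 6 cancels to the identity and can be dropped.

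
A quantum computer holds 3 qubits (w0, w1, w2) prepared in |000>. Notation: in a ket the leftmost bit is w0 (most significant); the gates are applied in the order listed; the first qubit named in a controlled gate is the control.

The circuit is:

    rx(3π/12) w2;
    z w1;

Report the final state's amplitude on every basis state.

After the circuit, the state carries amplitude sqrt(sqrt(2) + 2)/2 on |000>, -I*sqrt(2 - sqrt(2))/2 on |001>, and 0 on every other basis state.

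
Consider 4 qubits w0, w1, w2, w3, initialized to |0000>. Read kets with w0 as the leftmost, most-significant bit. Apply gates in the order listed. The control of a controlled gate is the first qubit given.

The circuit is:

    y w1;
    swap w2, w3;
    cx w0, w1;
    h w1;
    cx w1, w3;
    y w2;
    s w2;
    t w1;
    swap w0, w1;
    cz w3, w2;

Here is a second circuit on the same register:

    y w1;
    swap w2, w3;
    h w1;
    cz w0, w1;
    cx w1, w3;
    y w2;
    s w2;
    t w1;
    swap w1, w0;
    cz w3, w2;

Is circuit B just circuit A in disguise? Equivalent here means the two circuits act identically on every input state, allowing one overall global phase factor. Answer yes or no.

Yes: on every input state the two circuits agree up to one overall phase factor.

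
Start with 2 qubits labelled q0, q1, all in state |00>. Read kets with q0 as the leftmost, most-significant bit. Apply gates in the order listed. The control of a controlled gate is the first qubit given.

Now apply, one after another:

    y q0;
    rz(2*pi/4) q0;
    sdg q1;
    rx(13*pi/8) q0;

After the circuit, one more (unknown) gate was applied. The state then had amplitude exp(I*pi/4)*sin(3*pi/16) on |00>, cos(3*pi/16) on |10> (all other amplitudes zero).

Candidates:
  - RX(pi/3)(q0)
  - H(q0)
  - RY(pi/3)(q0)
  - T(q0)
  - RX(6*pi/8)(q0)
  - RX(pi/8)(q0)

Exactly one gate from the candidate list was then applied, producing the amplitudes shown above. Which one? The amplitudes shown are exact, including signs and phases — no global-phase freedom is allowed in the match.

The applied gate was T(q0).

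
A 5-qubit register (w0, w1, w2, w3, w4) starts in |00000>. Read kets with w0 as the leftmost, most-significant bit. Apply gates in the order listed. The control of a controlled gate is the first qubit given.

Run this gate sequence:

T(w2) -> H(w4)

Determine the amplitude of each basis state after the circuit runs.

The final amplitudes are sqrt(2)/2 on |00000>, sqrt(2)/2 on |00001>, and 0 on every other basis state.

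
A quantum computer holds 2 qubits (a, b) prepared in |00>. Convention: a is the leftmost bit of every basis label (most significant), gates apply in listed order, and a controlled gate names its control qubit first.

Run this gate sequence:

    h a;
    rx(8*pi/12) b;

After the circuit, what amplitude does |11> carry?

The final state's coefficient on |11> equals -sqrt(6)*I/4.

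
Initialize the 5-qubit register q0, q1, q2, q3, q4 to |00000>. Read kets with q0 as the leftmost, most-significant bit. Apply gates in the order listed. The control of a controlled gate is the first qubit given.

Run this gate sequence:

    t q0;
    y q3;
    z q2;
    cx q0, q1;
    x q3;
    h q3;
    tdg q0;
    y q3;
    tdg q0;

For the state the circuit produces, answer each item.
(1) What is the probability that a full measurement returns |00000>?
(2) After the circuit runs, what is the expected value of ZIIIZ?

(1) Outcome |00000> occurs with probability 1/2.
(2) The expectation value of ZIIIZ is 1.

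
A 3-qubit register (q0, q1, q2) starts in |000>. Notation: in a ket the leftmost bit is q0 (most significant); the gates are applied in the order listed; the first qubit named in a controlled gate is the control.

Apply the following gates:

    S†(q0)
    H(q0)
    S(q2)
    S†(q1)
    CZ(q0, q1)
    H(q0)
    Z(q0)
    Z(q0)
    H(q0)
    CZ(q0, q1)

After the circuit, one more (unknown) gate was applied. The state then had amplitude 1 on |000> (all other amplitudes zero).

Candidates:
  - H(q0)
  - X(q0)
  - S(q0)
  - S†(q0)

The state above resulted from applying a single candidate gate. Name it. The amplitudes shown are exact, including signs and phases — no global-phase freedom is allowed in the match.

The applied gate was H(q0).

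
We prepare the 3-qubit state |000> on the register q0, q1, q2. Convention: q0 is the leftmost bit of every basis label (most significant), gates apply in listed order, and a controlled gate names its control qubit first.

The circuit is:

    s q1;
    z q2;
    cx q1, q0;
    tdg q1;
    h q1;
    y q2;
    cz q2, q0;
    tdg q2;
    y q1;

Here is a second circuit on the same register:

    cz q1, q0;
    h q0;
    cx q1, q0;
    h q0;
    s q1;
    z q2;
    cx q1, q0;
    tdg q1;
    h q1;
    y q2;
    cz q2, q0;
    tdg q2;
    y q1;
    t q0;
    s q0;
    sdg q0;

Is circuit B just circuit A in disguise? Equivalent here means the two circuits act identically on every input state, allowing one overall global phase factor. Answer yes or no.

No, they are not equivalent — no single phase factor reconciles the two unitaries.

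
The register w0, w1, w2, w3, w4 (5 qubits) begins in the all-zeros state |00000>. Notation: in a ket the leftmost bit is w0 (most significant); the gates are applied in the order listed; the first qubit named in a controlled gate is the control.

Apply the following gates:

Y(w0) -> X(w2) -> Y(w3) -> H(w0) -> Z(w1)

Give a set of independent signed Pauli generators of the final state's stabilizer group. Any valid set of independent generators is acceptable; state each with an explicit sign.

The final state is stabilized by the group generated by -XIIII, +IZIII, -IIZII, -IIIZI, +IIIIZ; other independent generating sets are equally valid.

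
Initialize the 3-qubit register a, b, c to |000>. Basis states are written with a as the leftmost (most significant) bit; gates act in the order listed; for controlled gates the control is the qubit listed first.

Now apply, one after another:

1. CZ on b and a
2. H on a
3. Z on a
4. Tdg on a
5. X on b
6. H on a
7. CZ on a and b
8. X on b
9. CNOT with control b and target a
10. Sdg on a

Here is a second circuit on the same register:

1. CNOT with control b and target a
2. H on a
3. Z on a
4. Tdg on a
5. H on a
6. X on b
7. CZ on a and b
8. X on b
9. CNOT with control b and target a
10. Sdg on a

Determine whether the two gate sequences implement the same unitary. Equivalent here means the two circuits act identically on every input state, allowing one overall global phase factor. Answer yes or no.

No, they are not equivalent — no single phase factor reconciles the two unitaries.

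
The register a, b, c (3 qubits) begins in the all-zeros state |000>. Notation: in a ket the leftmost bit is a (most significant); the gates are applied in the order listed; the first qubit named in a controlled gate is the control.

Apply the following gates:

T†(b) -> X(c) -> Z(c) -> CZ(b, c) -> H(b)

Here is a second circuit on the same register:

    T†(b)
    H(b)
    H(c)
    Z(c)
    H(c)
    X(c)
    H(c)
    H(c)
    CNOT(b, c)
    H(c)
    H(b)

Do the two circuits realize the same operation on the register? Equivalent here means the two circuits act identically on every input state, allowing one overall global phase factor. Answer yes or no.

No, they are not equivalent — no single phase factor reconciles the two unitaries.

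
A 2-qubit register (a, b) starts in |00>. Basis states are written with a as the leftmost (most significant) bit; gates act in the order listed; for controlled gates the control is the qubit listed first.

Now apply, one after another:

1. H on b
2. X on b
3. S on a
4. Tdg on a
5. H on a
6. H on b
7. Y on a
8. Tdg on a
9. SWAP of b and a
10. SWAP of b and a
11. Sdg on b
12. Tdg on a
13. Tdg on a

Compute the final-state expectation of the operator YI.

The expectation value of YI is sqrt(2)/2.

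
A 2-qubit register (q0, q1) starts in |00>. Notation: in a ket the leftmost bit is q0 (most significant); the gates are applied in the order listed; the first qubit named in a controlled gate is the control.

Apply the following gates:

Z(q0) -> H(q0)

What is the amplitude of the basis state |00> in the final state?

The amplitude on |00> is sqrt(2)/2.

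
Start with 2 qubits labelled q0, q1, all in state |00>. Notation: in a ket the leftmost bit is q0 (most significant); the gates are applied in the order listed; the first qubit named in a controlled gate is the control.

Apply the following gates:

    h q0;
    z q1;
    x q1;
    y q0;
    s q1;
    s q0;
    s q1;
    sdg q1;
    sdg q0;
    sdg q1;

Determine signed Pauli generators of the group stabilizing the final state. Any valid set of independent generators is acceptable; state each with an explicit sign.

The stabilizer group can be generated by -XI, -IZ, among other valid generating sets. Key observation: gates 5-10 undo each other exactly, leaving only the rest of the circuit to track.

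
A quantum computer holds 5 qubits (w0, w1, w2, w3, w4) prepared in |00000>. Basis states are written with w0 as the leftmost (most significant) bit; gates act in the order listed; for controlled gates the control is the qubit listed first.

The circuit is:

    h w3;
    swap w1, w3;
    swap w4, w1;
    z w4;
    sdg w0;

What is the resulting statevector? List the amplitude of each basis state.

The final amplitudes are sqrt(2)/2 on |00000>, -sqrt(2)/2 on |00001>, and 0 on every other basis state.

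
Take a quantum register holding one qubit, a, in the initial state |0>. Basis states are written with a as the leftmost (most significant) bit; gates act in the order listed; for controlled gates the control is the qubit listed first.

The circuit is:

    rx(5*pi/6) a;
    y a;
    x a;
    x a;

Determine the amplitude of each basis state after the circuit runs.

After the circuit, the state carries amplitude -sqrt(6)/4 - sqrt(2)/4 on |0>, I*(-sqrt(2) + sqrt(6))/4 on |1>. Key observation: gates 3-4 undo each other exactly, leaving only the rest of the circuit to track.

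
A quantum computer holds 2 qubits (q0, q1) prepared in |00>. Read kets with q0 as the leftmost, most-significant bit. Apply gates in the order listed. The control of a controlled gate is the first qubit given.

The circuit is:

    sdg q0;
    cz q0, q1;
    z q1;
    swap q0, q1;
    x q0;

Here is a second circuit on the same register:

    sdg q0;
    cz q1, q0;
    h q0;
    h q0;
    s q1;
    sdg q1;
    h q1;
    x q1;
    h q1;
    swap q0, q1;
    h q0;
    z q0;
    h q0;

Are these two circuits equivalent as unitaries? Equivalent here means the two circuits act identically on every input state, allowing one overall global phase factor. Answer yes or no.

Yes, they are equivalent — the unitaries differ by at most a global phase.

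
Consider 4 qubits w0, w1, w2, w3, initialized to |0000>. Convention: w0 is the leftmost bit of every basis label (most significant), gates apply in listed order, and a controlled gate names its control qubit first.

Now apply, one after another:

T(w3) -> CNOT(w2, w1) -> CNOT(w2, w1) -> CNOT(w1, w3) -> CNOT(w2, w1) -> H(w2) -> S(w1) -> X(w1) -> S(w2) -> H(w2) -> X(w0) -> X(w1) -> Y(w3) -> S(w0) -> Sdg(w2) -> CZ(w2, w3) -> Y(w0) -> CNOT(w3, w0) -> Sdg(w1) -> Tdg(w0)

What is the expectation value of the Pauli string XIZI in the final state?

The expectation value of XIZI is 0. Key observation: the block from step 2 through step 3 cancels to the identity and can be dropped.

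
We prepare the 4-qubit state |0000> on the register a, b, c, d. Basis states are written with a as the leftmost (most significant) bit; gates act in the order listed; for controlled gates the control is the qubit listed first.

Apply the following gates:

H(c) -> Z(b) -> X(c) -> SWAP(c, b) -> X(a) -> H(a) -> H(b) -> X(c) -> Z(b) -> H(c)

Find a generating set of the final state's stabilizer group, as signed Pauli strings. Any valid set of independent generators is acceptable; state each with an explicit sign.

The stabilizer group can be generated by -XIII, -IIXI, +IZII, +IIIZ, among other valid generating sets.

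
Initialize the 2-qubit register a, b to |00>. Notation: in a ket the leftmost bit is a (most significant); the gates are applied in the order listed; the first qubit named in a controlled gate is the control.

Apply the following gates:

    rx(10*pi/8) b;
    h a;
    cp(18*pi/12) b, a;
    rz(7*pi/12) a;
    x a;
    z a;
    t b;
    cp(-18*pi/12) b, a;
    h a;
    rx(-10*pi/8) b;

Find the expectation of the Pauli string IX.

In the final state, IX has expectation 0.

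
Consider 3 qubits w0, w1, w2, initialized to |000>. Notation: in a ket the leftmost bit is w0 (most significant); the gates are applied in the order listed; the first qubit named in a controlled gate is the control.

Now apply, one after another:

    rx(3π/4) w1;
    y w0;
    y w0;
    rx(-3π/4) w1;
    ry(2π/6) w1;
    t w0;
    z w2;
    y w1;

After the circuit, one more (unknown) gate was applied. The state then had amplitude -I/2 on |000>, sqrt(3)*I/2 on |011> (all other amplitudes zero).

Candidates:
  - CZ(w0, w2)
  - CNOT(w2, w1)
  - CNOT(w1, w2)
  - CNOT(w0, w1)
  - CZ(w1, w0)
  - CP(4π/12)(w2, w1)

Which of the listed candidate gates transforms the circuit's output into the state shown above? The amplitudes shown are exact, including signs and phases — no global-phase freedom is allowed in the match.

The applied gate was CNOT(w1, w2). Key observation: the block from step 1 through step 4 cancels to the identity and can be dropped.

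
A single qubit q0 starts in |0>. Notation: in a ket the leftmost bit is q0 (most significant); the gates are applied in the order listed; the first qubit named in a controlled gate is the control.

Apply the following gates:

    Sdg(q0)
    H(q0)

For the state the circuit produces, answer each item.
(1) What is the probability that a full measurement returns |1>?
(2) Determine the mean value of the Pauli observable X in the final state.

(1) Outcome |1> occurs with probability 1/2.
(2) The expectation value of X is 1.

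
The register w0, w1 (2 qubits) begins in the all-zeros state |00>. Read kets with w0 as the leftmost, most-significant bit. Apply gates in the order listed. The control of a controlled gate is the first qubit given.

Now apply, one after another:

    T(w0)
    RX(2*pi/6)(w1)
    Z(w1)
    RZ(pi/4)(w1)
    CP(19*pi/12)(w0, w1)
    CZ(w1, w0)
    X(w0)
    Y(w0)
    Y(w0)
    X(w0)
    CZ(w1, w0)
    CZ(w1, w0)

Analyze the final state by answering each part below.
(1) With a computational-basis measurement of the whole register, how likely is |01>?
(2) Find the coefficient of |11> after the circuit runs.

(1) A full measurement returns |01> with probability 1/4. Key observation: the block from step 6 through step 11 cancels to the identity and can be dropped.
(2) The amplitude on |11> is 0.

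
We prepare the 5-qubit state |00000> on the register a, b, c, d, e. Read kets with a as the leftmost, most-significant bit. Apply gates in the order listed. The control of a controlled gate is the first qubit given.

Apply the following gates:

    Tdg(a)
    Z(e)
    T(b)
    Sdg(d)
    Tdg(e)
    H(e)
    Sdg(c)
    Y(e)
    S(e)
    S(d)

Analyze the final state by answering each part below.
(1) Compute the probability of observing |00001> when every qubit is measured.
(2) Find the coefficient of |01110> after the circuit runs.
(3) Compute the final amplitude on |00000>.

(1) The probability of measuring |00001> is 1/2.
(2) The amplitude on |01110> is 0.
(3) The amplitude on |00000> is -sqrt(2)*I/2.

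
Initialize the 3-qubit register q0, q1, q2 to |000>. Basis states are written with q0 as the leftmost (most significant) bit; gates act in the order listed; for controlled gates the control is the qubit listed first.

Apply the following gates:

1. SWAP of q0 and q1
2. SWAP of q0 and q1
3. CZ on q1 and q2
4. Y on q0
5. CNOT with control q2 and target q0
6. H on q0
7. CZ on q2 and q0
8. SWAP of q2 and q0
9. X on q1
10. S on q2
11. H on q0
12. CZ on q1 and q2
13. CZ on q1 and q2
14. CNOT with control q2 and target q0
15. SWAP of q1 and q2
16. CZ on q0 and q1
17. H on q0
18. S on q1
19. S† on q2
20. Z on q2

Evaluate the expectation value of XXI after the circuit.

The expectation value of XXI is 1. Key observation: steps 12-13 multiply out to the identity, so the circuit reduces to the remaining gates.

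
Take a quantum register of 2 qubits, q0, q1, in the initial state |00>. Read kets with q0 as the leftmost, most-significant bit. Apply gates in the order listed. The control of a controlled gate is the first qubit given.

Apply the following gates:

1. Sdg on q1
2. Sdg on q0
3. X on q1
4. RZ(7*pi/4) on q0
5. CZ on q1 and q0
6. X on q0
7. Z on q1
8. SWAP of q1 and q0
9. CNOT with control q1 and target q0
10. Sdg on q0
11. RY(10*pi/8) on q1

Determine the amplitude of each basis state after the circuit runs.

The final amplitudes are -sqrt(sqrt(2) + 2)*exp(I*pi/8)/2 on |00>, -sqrt(2 - sqrt(2))*exp(I*pi/8)/2 on |01>, 0 on |10>, 0 on |11>.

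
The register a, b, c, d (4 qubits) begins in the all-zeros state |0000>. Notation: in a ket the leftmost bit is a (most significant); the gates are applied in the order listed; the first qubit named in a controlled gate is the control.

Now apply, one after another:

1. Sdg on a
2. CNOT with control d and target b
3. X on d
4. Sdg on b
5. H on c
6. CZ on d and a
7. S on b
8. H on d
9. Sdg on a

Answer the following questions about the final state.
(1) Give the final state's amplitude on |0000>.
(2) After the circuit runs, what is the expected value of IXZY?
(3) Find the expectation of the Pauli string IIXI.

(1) |0000> carries amplitude 1/2 in the final state.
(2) The expectation value of IXZY is 0.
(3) The expectation value of IIXI is 1.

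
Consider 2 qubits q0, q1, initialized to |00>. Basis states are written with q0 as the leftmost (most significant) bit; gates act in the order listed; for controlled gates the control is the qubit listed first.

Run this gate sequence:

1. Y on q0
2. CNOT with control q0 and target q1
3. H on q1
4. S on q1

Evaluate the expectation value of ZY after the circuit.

The expectation value of ZY is 1.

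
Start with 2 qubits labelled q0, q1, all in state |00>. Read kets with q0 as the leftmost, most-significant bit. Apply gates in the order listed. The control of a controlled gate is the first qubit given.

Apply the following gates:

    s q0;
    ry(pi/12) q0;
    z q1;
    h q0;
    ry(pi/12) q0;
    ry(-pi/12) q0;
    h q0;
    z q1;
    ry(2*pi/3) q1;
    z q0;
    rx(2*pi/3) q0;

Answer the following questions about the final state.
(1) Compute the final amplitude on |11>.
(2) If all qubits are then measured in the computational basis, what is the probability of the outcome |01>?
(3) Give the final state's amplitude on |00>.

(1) The amplitude on |11> is (1 - I)*(3*sqrt(2 - sqrt(2)) + (1 - 2*I)*sqrt(3*sqrt(2) + 6))/16. Key observation: gates 3-8 undo each other exactly, leaving only the rest of the circuit to track.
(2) Outcome |01> occurs with probability -3*sqrt(6)/64 - 3*sqrt(2)/64 + 3/8.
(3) The amplitude on |00> is sqrt(2 - sqrt(2))/16 + sqrt(3*sqrt(2) + 6)/16 - 3*I*sqrt(2 - sqrt(2))/16 + I*sqrt(3*sqrt(2) + 6)/16.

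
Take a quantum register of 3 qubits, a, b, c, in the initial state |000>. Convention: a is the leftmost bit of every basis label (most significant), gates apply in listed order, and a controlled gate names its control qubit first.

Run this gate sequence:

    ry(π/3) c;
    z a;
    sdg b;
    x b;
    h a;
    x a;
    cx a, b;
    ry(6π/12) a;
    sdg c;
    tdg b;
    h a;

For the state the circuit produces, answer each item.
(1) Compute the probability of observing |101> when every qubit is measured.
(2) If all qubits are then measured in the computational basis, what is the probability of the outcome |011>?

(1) A full measurement returns |101> with probability 1/8.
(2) A full measurement returns |011> with probability 1/8.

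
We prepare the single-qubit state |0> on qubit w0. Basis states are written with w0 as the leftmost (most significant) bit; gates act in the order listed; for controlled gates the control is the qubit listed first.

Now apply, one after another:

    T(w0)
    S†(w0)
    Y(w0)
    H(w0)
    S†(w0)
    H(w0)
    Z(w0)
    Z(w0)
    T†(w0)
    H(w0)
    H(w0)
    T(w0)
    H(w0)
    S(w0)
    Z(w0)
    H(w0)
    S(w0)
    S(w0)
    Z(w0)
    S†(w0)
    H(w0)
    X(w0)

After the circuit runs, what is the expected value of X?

The observable X averages to 1.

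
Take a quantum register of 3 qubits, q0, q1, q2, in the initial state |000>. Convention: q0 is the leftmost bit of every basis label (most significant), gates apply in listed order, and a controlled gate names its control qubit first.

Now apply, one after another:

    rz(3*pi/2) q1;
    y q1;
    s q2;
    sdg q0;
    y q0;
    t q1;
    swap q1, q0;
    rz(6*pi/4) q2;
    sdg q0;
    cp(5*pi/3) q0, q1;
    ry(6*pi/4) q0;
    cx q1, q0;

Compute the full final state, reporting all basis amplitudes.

The final amplitudes are -sqrt(2)*exp(11*I*pi/12)/2 on |010>, -sqrt(2)*exp(11*I*pi/12)/2 on |110>, and 0 on every other basis state.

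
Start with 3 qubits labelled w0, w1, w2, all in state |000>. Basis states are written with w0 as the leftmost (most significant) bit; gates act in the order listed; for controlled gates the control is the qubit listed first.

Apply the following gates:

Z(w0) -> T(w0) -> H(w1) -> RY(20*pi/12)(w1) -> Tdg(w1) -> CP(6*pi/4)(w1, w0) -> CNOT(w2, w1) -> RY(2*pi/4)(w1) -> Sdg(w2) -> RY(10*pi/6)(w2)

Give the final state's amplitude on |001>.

The final state's coefficient on |001> equals -sqrt(3)/8 - 1/8 - sqrt(3)*exp(3*I*pi/4)/8 + exp(3*I*pi/4)/8.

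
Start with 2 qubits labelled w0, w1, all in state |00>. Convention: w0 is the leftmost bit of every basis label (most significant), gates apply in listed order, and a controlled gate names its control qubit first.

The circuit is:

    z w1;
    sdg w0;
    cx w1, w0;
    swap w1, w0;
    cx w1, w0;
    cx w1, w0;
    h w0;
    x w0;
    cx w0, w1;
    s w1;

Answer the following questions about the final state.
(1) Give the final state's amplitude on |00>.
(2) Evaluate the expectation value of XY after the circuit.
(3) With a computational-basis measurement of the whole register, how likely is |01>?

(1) |00> carries amplitude sqrt(2)/2 in the final state.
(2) The observable XY averages to 1.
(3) A full measurement returns |01> with probability 0.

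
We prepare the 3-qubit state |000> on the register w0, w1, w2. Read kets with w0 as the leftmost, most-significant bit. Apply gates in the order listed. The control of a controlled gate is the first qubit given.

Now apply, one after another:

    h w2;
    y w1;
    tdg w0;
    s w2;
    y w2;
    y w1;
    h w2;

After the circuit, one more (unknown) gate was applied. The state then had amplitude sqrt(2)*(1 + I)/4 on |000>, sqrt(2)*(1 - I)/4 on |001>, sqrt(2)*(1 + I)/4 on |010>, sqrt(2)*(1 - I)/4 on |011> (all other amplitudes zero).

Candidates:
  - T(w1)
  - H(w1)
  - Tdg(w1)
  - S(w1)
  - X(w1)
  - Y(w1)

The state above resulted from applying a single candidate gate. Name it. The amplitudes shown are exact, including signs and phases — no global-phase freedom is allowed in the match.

The unique candidate consistent with the amplitudes is H(w1).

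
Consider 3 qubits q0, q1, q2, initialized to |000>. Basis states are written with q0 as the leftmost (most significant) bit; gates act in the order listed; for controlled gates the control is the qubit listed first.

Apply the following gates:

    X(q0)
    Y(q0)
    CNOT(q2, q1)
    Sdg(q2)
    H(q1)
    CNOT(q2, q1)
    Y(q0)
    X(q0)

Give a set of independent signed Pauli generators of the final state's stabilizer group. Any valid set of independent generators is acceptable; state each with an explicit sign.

The final state is stabilized by the group generated by +IXI, +ZII, +IIZ; other independent generating sets are equally valid.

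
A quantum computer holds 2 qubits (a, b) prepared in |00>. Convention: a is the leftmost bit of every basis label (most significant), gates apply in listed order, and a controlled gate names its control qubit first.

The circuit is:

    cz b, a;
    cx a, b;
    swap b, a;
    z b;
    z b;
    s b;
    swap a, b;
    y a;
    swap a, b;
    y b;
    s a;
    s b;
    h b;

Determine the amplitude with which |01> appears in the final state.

The amplitude on |01> is sqrt(2)/2.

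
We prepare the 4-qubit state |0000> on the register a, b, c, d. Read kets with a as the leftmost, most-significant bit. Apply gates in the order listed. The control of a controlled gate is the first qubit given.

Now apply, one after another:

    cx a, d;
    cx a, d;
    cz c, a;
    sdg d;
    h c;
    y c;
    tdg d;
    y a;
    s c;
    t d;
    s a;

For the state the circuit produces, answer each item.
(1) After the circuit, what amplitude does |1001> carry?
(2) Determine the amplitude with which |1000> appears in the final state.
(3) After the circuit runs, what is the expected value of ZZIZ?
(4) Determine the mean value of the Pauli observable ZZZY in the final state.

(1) The final state's coefficient on |1001> equals 0. Key observation: gates 1-2 undo each other exactly, leaving only the rest of the circuit to track.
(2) The final state's coefficient on |1000> equals sqrt(2)*I/2.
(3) The expectation value of ZZIZ is -1.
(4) The observable ZZZY averages to 0.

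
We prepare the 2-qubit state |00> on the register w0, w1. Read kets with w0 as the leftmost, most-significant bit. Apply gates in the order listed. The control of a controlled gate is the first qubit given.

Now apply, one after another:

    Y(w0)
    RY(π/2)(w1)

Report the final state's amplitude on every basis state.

After the circuit, the state carries amplitude 0 on |00>, 0 on |01>, sqrt(2)*I/2 on |10>, sqrt(2)*I/2 on |11>.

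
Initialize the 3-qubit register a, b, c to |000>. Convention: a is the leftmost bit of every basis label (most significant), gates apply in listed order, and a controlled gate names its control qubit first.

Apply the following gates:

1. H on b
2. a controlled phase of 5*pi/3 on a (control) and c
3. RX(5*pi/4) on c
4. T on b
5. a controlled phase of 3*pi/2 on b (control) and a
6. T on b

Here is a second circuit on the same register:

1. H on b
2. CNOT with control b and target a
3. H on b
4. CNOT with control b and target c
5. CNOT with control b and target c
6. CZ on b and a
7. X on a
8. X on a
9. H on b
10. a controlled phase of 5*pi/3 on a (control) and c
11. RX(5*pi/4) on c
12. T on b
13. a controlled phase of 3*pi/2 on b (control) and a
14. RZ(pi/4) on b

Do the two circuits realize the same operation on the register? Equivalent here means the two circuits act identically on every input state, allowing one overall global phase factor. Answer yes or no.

No — the two circuits implement different unitaries, even allowing a global phase.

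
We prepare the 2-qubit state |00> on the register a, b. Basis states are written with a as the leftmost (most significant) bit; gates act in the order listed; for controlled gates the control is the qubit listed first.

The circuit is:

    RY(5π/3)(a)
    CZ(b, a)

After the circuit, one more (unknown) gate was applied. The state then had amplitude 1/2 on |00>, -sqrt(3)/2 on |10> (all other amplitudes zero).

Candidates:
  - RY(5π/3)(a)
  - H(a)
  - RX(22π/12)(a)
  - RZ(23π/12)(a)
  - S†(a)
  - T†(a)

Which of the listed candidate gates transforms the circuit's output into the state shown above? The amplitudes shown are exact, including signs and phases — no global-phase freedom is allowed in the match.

It was RY(5π/3)(a) that produced the state shown.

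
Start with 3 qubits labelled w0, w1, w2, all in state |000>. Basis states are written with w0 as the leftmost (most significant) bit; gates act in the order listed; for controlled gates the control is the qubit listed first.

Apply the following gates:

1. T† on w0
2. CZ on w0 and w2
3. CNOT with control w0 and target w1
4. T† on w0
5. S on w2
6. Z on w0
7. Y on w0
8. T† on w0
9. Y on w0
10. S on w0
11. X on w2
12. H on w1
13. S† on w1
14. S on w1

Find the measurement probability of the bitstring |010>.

Outcome |010> occurs with probability 0.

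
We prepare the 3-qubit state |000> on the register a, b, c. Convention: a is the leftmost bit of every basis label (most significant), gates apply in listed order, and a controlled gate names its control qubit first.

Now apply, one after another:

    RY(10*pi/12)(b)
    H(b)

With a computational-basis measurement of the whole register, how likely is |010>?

A full measurement returns |010> with probability 1/4.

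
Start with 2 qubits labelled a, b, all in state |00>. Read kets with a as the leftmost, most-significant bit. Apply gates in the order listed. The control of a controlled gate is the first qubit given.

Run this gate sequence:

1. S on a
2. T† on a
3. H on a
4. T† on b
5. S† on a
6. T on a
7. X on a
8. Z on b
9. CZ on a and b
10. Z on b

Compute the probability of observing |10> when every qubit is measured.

Outcome |10> occurs with probability 1/2.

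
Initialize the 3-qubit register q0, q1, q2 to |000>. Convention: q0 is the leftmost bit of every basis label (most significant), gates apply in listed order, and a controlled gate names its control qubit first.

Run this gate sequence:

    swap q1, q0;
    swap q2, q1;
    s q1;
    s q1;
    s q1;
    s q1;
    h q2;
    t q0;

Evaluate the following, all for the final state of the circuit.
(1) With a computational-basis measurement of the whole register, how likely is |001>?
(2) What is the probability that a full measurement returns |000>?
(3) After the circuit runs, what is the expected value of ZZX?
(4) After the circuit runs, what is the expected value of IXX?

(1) A full measurement returns |001> with probability 1/2. Key observation: steps 3-6 multiply out to the identity, so the circuit reduces to the remaining gates.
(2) The probability of measuring |000> is 1/2.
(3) The expectation value of ZZX is 1.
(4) The expectation value of IXX is 0.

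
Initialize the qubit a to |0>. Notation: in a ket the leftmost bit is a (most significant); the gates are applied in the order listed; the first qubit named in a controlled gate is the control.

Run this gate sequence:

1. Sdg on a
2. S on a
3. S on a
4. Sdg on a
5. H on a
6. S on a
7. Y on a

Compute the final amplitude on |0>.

|0> carries amplitude sqrt(2)/2 in the final state.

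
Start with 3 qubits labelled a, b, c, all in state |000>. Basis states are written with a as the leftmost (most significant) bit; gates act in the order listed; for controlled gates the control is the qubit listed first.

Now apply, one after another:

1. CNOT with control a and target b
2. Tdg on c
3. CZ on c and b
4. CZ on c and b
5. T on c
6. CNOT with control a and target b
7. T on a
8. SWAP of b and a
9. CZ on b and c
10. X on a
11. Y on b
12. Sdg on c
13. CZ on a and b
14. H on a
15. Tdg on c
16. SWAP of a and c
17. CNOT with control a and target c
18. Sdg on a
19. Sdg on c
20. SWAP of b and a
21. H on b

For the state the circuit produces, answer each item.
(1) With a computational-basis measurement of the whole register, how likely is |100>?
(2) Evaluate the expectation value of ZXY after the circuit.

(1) The probability of measuring |100> is 1/4. Key observation: gates 1-6 undo each other exactly, leaving only the rest of the circuit to track.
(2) In the final state, ZXY has expectation -1.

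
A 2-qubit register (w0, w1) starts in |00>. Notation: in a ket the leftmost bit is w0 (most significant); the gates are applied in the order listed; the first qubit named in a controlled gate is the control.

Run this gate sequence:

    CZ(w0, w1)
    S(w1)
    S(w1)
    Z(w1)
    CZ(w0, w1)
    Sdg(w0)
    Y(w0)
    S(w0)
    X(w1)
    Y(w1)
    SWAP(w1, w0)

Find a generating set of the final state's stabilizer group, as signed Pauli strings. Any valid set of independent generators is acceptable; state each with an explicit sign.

The final state is stabilized by the group generated by +ZI, -IZ; other independent generating sets are equally valid.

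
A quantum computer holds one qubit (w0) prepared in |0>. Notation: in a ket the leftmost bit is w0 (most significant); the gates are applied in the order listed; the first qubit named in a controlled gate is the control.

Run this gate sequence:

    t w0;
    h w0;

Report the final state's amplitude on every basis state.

The resulting statevector has amplitude sqrt(2)/2 on |0>, sqrt(2)/2 on |1>.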